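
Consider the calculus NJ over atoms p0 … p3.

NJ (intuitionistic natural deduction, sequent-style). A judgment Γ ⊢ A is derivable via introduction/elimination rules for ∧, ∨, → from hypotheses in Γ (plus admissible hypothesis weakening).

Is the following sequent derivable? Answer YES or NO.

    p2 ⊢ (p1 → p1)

Proof tree:
[Wk] p2 ⊢ (p1 → p1)
  [→I]  ⊢ (p1 → p1)
    [Ax] p1 ⊢ p1

Result: YES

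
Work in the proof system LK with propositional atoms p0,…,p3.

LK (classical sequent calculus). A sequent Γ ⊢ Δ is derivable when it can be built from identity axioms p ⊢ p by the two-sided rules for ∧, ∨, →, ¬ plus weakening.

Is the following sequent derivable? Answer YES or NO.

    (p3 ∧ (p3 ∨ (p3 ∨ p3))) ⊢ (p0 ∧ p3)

Truth-table refutation:
  v=0000: Γ:[(p3 ∧ (p3 ∨ (p3 ∨ p3)))=F] Δ:[(p0 ∧ p3)=F] refutes=False
  v=0001: Γ:[(p3 ∧ (p3 ∨ (p3 ∨ p3)))=T] Δ:[(p0 ∧ p3)=F] refutes=True  ← countermodel

Result: NO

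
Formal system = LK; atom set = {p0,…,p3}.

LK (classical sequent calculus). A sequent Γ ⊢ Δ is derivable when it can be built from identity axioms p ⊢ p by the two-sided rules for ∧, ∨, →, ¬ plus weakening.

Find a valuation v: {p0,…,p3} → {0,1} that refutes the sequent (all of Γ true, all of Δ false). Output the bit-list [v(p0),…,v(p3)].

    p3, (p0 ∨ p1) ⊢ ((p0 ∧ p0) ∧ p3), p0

Truth-table refutation:
  v=0000: Γ:[p3=F, (p0 ∨ p1)=F] Δ:[((p0 ∧ p0) ∧ p3)=F, p0=F] refutes=False
  v=0001: Γ:[p3=T, (p0 ∨ p1)=F] Δ:[((p0 ∧ p0) ∧ p3)=F, p0=F] refutes=False
  v=0010: Γ:[p3=F, (p0 ∨ p1)=F] Δ:[((p0 ∧ p0) ∧ p3)=F, p0=F] refutes=False
  v=0011: Γ:[p3=T, (p0 ∨ p1)=F] Δ:[((p0 ∧ p0) ∧ p3)=F, p0=F] refutes=False
  v=0100: Γ:[p3=F, (p0 ∨ p1)=T] Δ:[((p0 ∧ p0) ∧ p3)=F, p0=F] refutes=False
  v=0101: Γ:[p3=T, (p0 ∨ p1)=T] Δ:[((p0 ∧ p0) ∧ p3)=F, p0=F] refutes=True  ← countermodel

Result: [0, 1, 0, 1]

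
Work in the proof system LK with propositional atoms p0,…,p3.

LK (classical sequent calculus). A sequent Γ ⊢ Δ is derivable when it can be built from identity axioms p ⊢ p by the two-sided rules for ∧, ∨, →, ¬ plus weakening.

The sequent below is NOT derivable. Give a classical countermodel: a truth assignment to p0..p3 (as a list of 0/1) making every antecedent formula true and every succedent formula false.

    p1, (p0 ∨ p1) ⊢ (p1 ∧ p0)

Enumerate valuations to refute Γ ⊢ Δ:
  v=0000: Γ:[p1=F, (p0 ∨ p1)=F] Δ:[(p1 ∧ p0)=F] refutes=False
  v=0001: Γ:[p1=F, (p0 ∨ p1)=F] Δ:[(p1 ∧ p0)=F] refutes=False
  v=0010: Γ:[p1=F, (p0 ∨ p1)=F] Δ:[(p1 ∧ p0)=F] refutes=False
  v=0011: Γ:[p1=F, (p0 ∨ p1)=F] Δ:[(p1 ∧ p0)=F] refutes=False
  v=0100: Γ:[p1=T, (p0 ∨ p1)=T] Δ:[(p1 ∧ p0)=F] refutes=True  ← countermodel

Result: [0, 1, 0, 0]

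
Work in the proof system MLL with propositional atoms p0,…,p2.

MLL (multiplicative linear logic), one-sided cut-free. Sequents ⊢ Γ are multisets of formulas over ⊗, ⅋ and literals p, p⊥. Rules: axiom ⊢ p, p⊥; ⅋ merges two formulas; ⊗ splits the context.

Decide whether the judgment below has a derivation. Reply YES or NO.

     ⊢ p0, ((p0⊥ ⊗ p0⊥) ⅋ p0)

Derivation trace:
[⅋]  ⊢ p0, ((p0⊥ ⊗ p0⊥) ⅋ p0)
  [⊗]  ⊢ p0, p0, (p0⊥ ⊗ p0⊥)
    [Ax]  ⊢ p0, p0⊥
    [Ax]  ⊢ p0, p0⊥

Result: YES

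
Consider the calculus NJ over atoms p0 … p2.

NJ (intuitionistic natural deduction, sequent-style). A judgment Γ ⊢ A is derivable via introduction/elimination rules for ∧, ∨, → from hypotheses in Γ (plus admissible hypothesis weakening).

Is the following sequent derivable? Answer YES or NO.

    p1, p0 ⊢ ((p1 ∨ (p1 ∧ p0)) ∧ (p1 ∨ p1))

Derivation (root first):
[∧I] p1, p0 ⊢ ((p1 ∨ (p1 ∧ p0)) ∧ (p1 ∨ p1))
  [∨I₂] p1, p0 ⊢ (p1 ∨ (p1 ∧ p0))
    [∧I] p1, p0 ⊢ (p1 ∧ p0)
      [Ax] p1 ⊢ p1
      [Ax] p0 ⊢ p0
  [∨I₂] p1 ⊢ (p1 ∨ p1)
    [Ax] p1 ⊢ p1

Result: YES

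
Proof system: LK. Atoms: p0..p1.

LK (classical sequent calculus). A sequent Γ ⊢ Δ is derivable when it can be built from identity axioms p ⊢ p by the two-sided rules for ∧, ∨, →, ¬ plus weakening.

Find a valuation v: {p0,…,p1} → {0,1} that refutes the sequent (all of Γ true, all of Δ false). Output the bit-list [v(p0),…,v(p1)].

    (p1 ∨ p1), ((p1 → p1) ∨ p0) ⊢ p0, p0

Truth-table refutation:
  v=00: Γ:[(p1 ∨ p1)=F, ((p1 → p1) ∨ p0)=T] Δ:[p0=F, p0=F] refutes=False
  v=01: Γ:[(p1 ∨ p1)=T, ((p1 → p1) ∨ p0)=T] Δ:[p0=F, p0=F] refutes=True  ← countermodel

Result: [0, 1]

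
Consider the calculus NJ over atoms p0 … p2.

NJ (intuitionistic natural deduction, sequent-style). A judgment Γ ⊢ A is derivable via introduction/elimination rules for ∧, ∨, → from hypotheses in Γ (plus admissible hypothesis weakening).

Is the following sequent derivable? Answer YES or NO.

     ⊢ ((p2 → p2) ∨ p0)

Derivation (root first):
[∨I₁]  ⊢ ((p2 → p2) ∨ p0)
  [→I]  ⊢ (p2 → p2)
    [Ax] p2 ⊢ p2

Result: YES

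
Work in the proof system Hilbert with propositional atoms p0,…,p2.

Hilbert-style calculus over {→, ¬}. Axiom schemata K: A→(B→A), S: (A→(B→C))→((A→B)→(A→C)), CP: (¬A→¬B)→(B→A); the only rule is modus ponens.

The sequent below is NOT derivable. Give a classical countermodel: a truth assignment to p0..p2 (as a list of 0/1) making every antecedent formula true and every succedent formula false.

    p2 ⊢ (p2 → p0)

Truth-table refutation:
  v=000: Γ:[p2=F] Δ:[(p2 → p0)=T] refutes=False
  v=001: Γ:[p2=T] Δ:[(p2 → p0)=F] refutes=True  ← countermodel

Result: [0, 0, 1]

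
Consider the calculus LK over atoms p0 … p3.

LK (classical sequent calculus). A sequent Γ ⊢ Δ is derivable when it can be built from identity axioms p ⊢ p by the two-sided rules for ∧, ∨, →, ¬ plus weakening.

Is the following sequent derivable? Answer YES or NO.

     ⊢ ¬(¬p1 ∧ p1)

Derivation trace:
[¬R]  ⊢ ¬(¬p1 ∧ p1)
  [∧L] (¬p1 ∧ p1) ⊢ 
    [¬L] p1, ¬p1 ⊢ 
      [Ax] p1 ⊢ p1

Result: YES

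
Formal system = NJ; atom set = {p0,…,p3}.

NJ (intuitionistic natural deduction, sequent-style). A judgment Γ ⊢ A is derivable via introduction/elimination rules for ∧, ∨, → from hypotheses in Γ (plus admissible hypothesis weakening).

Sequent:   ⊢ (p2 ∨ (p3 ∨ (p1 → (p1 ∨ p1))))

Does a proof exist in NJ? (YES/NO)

Derivation trace:
[∨I₂]  ⊢ (p2 ∨ (p3 ∨ (p1 → (p1 ∨ p1))))
  [∨I₂]  ⊢ (p3 ∨ (p1 → (p1 ∨ p1)))
    [→I]  ⊢ (p1 → (p1 ∨ p1))
      [∨I₂] p1 ⊢ (p1 ∨ p1)
        [Ax] p1 ⊢ p1

Result: YES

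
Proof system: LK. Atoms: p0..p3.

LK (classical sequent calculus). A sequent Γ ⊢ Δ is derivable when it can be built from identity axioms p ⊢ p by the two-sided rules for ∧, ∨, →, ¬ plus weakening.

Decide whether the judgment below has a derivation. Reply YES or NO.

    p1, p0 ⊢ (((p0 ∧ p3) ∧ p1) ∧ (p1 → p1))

Enumerate valuations to refute Γ ⊢ Δ:
  v=0000: Γ:[p1=F, p0=F] Δ:[(((p0 ∧ p3) ∧ p1) ∧ (p1 → p1))=F] refutes=False
  v=0001: Γ:[p1=F, p0=F] Δ:[(((p0 ∧ p3) ∧ p1) ∧ (p1 → p1))=F] refutes=False
  v=0010: Γ:[p1=F, p0=F] Δ:[(((p0 ∧ p3) ∧ p1) ∧ (p1 → p1))=F] refutes=False
  v=0011: Γ:[p1=F, p0=F] Δ:[(((p0 ∧ p3) ∧ p1) ∧ (p1 → p1))=F] refutes=False
  v=0100: Γ:[p1=T, p0=F] Δ:[(((p0 ∧ p3) ∧ p1) ∧ (p1 → p1))=F] refutes=False
  v=0101: Γ:[p1=T, p0=F] Δ:[(((p0 ∧ p3) ∧ p1) ∧ (p1 → p1))=F] refutes=False
  v=0110: Γ:[p1=T, p0=F] Δ:[(((p0 ∧ p3) ∧ p1) ∧ (p1 → p1))=F] refutes=False
  v=0111: Γ:[p1=T, p0=F] Δ:[(((p0 ∧ p3) ∧ p1) ∧ (p1 → p1))=F] refutes=False
  v=1000: Γ:[p1=F, p0=T] Δ:[(((p0 ∧ p3) ∧ p1) ∧ (p1 → p1))=F] refutes=False
  v=1001: Γ:[p1=F, p0=T] Δ:[(((p0 ∧ p3) ∧ p1) ∧ (p1 → p1))=F] refutes=False
  v=1010: Γ:[p1=F, p0=T] Δ:[(((p0 ∧ p3) ∧ p1) ∧ (p1 → p1))=F] refutes=False
  v=1011: Γ:[p1=F, p0=T] Δ:[(((p0 ∧ p3) ∧ p1) ∧ (p1 → p1))=F] refutes=False
  v=1100: Γ:[p1=T, p0=T] Δ:[(((p0 ∧ p3) ∧ p1) ∧ (p1 → p1))=F] refutes=True  ← countermodel

Result: NO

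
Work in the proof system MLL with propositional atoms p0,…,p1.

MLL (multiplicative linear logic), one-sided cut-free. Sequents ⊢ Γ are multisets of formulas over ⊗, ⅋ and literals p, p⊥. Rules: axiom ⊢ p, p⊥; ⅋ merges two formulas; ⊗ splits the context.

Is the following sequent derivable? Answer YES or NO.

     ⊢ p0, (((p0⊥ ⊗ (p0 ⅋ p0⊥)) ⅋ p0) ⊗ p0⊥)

Proof tree:
[⊗]  ⊢ p0, (((p0⊥ ⊗ (p0 ⅋ p0⊥)) ⅋ p0) ⊗ p0⊥)
  [⅋]  ⊢ ((p0⊥ ⊗ (p0 ⅋ p0⊥)) ⅋ p0)
    [⊗]  ⊢ p0, (p0⊥ ⊗ (p0 ⅋ p0⊥))
      [Ax]  ⊢ p0, p0⊥
      [⅋]  ⊢ (p0 ⅋ p0⊥)
        [Ax]  ⊢ p0, p0⊥
  [Ax]  ⊢ p0, p0⊥

Result: YES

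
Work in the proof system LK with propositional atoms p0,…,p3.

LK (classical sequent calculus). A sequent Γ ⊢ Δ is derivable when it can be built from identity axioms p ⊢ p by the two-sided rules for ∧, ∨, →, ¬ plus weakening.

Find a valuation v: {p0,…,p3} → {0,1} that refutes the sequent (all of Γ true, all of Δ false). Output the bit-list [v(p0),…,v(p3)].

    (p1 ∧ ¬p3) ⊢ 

Search for a countermodel by truth-table:
  v=0000: Γ:[(p1 ∧ ¬p3)=F] Δ:[] refutes=False
  v=0001: Γ:[(p1 ∧ ¬p3)=F] Δ:[] refutes=False
  v=0010: Γ:[(p1 ∧ ¬p3)=F] Δ:[] refutes=False
  v=0011: Γ:[(p1 ∧ ¬p3)=F] Δ:[] refutes=False
  v=0100: Γ:[(p1 ∧ ¬p3)=T] Δ:[] refutes=True  ← countermodel

Result: [0, 1, 0, 0]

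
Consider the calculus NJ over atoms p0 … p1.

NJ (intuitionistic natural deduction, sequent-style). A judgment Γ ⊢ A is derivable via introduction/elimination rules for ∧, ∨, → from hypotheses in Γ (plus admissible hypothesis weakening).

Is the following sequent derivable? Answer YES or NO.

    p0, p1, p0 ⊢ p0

Derivation trace:
[Wk] p0, p1, p0 ⊢ p0
  [Wk] p0, p1 ⊢ p0
    [Ax] p0 ⊢ p0

Result: YES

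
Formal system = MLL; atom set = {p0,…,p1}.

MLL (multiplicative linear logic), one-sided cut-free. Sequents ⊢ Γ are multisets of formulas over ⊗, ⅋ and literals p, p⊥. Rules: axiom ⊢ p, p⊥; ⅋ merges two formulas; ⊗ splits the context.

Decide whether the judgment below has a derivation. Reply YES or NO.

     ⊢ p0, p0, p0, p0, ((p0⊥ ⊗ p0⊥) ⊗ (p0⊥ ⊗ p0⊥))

Proof tree:
[⊗]  ⊢ p0, p0, p0, p0, ((p0⊥ ⊗ p0⊥) ⊗ (p0⊥ ⊗ p0⊥))
  [⊗]  ⊢ p0, p0, (p0⊥ ⊗ p0⊥)
    [Ax]  ⊢ p0, p0⊥
    [Ax]  ⊢ p0, p0⊥
  [⊗]  ⊢ p0, p0, (p0⊥ ⊗ p0⊥)
    [Ax]  ⊢ p0, p0⊥
    [Ax]  ⊢ p0, p0⊥

Result: YES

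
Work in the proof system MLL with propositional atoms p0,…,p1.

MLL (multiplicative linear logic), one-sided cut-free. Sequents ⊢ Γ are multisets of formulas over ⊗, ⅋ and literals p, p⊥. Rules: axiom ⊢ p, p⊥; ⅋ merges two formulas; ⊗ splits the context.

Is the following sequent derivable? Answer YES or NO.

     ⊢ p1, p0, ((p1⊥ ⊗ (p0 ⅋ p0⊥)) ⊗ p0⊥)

Proof tree:
[⊗]  ⊢ p1, p0, ((p1⊥ ⊗ (p0 ⅋ p0⊥)) ⊗ p0⊥)
  [⊗]  ⊢ p1, (p1⊥ ⊗ (p0 ⅋ p0⊥))
    [Ax]  ⊢ p1, p1⊥
    [⅋]  ⊢ (p0 ⅋ p0⊥)
      [Ax]  ⊢ p0, p0⊥
  [Ax]  ⊢ p0, p0⊥

Result: YES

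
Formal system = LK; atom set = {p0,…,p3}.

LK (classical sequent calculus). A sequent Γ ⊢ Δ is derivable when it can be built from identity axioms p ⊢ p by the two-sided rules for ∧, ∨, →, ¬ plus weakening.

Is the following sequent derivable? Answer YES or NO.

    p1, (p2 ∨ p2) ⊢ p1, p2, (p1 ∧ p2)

Derivation (root first):
[∨L] p1, (p2 ∨ p2) ⊢ p1, p2, (p1 ∧ p2)
  [Ax] p2 ⊢ p2
  [∧R] p1, p2 ⊢ p1, (p1 ∧ p2)
    [WR] p1 ⊢ p1, p1
      [Ax] p1 ⊢ p1
    [Ax] p2 ⊢ p2

Result: YES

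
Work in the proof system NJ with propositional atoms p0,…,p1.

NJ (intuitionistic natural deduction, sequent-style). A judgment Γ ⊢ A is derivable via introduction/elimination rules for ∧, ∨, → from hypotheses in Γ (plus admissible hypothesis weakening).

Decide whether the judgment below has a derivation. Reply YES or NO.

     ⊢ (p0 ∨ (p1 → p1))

Derivation trace:
[∨I₂]  ⊢ (p0 ∨ (p1 → p1))
  [→I]  ⊢ (p1 → p1)
    [Ax] p1 ⊢ p1

Result: YES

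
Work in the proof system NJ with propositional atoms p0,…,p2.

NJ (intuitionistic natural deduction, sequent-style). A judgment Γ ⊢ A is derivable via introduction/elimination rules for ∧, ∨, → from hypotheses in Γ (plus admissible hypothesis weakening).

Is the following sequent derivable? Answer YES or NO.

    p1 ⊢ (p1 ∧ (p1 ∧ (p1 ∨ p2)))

Derivation (root first):
[∧I] p1 ⊢ (p1 ∧ (p1 ∧ (p1 ∨ p2)))
  [Ax] p1 ⊢ p1
  [∧I] p1 ⊢ (p1 ∧ (p1 ∨ p2))
    [Ax] p1 ⊢ p1
    [∨I₁] p1 ⊢ (p1 ∨ p2)
      [Ax] p1 ⊢ p1

Result: YES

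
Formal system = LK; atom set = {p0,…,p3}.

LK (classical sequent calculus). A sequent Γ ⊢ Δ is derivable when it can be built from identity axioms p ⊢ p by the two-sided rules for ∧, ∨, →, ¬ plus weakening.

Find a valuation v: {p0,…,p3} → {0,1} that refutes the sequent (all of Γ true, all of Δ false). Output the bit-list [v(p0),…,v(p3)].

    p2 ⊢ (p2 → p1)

Search for a countermodel by truth-table:
  v=0000: Γ:[p2=F] Δ:[(p2 → p1)=T] refutes=False
  v=0001: Γ:[p2=F] Δ:[(p2 → p1)=T] refutes=False
  v=0010: Γ:[p2=T] Δ:[(p2 → p1)=F] refutes=True  ← countermodel

Result: [0, 0, 1, 0]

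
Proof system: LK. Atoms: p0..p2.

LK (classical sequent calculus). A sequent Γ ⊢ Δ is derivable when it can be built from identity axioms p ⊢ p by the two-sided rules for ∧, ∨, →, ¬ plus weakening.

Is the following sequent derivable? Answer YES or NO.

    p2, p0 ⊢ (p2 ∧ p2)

Proof tree:
[∧R] p2, p0 ⊢ (p2 ∧ p2)
  [WL] p2, p0 ⊢ p2
    [Ax] p2 ⊢ p2
  [Ax] p2 ⊢ p2

Result: YES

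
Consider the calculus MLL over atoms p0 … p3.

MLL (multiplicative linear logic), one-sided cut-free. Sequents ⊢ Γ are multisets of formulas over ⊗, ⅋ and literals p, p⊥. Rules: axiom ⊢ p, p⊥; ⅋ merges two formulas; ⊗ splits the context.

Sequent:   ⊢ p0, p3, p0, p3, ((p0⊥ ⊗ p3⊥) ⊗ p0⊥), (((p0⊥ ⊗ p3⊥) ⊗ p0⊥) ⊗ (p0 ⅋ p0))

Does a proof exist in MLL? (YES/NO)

Derivation (root first):
[⊗]  ⊢ p0, p3, p0, p3, ((p0⊥ ⊗ p3⊥) ⊗ p0⊥), (((p0⊥ ⊗ p3⊥) ⊗ p0⊥) ⊗ (p0 ⅋ p0))
  [⊗]  ⊢ p0, p3, p0, ((p0⊥ ⊗ p3⊥) ⊗ p0⊥)
    [⊗]  ⊢ p0, p3, (p0⊥ ⊗ p3⊥)
      [Ax]  ⊢ p0, p0⊥
      [Ax]  ⊢ p3, p3⊥
    [Ax]  ⊢ p0, p0⊥
  [⅋]  ⊢ p3, ((p0⊥ ⊗ p3⊥) ⊗ p0⊥), (p0 ⅋ p0)
    [⊗]  ⊢ p0, p3, p0, ((p0⊥ ⊗ p3⊥) ⊗ p0⊥)
      [⊗]  ⊢ p0, p3, (p0⊥ ⊗ p3⊥)
        [Ax]  ⊢ p0, p0⊥
        [Ax]  ⊢ p3, p3⊥
      [Ax]  ⊢ p0, p0⊥

Result: YES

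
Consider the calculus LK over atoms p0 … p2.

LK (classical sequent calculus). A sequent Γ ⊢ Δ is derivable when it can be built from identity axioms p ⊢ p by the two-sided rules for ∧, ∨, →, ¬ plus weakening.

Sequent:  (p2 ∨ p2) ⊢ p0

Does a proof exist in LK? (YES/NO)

Search for a countermodel by truth-table:
  v=000: Γ:[(p2 ∨ p2)=F] Δ:[p0=F] refutes=False
  v=001: Γ:[(p2 ∨ p2)=T] Δ:[p0=F] refutes=True  ← countermodel

Result: NO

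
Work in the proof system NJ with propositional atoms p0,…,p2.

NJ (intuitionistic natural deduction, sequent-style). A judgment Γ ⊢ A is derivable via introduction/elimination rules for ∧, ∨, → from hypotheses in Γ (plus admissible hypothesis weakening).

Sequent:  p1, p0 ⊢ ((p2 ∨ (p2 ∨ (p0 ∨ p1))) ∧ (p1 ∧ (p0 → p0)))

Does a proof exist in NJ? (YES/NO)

Derivation (root first):
[∧I] p1, p0 ⊢ ((p2 ∨ (p2 ∨ (p0 ∨ p1))) ∧ (p1 ∧ (p0 → p0)))
  [∨I₂] p0 ⊢ (p2 ∨ (p2 ∨ (p0 ∨ p1)))
    [∨I₂] p0 ⊢ (p2 ∨ (p0 ∨ p1))
      [∨I₁] p0 ⊢ (p0 ∨ p1)
        [Ax] p0 ⊢ p0
  [∧I] p1 ⊢ (p1 ∧ (p0 → p0))
    [Ax] p1 ⊢ p1
    [→I]  ⊢ (p0 → p0)
      [Ax] p0 ⊢ p0

Result: YES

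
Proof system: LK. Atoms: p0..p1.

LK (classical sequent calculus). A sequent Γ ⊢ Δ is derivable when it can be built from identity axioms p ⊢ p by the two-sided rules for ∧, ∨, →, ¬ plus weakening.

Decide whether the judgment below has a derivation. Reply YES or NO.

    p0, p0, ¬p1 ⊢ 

Truth-table refutation:
  v=00: Γ:[p0=F, p0=F, ¬p1=T] Δ:[] refutes=False
  v=01: Γ:[p0=F, p0=F, ¬p1=F] Δ:[] refutes=False
  v=10: Γ:[p0=T, p0=T, ¬p1=T] Δ:[] refutes=True  ← countermodel

Result: NO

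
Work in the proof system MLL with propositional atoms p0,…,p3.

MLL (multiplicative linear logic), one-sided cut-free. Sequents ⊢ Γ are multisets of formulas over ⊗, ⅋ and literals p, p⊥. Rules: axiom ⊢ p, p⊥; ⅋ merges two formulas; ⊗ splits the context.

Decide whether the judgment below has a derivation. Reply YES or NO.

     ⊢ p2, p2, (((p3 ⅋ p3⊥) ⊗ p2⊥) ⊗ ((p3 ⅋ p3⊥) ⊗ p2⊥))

Proof tree:
[⊗]  ⊢ p2, p2, (((p3 ⅋ p3⊥) ⊗ p2⊥) ⊗ ((p3 ⅋ p3⊥) ⊗ p2⊥))
  [⊗]  ⊢ p2, ((p3 ⅋ p3⊥) ⊗ p2⊥)
    [⅋]  ⊢ (p3 ⅋ p3⊥)
      [Ax]  ⊢ p3, p3⊥
    [Ax]  ⊢ p2, p2⊥
  [⊗]  ⊢ p2, ((p3 ⅋ p3⊥) ⊗ p2⊥)
    [⅋]  ⊢ (p3 ⅋ p3⊥)
      [Ax]  ⊢ p3, p3⊥
    [Ax]  ⊢ p2, p2⊥

Result: YES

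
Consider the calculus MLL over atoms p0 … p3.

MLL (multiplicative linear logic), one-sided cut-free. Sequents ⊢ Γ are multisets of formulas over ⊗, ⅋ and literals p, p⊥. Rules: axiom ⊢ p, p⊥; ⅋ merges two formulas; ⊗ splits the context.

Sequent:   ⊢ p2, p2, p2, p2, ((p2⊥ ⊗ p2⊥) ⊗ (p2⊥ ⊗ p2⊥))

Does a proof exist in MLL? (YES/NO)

Proof tree:
[⊗]  ⊢ p2, p2, p2, p2, ((p2⊥ ⊗ p2⊥) ⊗ (p2⊥ ⊗ p2⊥))
  [⊗]  ⊢ p2, p2, (p2⊥ ⊗ p2⊥)
    [Ax]  ⊢ p2, p2⊥
    [Ax]  ⊢ p2, p2⊥
  [⊗]  ⊢ p2, p2, (p2⊥ ⊗ p2⊥)
    [Ax]  ⊢ p2, p2⊥
    [Ax]  ⊢ p2, p2⊥

Result: YES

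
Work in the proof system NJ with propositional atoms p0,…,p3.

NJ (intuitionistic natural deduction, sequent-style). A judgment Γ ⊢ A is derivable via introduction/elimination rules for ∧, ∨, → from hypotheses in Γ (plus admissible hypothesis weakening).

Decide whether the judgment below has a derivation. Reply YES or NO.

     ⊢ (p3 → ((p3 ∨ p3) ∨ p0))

Proof tree:
[→I]  ⊢ (p3 → ((p3 ∨ p3) ∨ p0))
  [∨I₁] p3 ⊢ ((p3 ∨ p3) ∨ p0)
    [∨I₁] p3 ⊢ (p3 ∨ p3)
      [Ax] p3 ⊢ p3

Result: YES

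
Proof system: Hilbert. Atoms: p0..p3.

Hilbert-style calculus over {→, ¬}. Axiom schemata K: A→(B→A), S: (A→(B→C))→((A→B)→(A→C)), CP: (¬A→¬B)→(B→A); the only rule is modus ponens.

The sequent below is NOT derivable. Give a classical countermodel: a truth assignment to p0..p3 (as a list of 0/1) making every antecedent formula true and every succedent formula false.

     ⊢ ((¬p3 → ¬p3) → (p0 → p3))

Search for a countermodel by truth-table:
  v=0000: Γ:[] Δ:[((¬p3 → ¬p3) → (p0 → p3))=T] refutes=False
  v=0001: Γ:[] Δ:[((¬p3 → ¬p3) → (p0 → p3))=T] refutes=False
  v=0010: Γ:[] Δ:[((¬p3 → ¬p3) → (p0 → p3))=T] refutes=False
  v=0011: Γ:[] Δ:[((¬p3 → ¬p3) → (p0 → p3))=T] refutes=False
  v=0100: Γ:[] Δ:[((¬p3 → ¬p3) → (p0 → p3))=T] refutes=False
  v=0101: Γ:[] Δ:[((¬p3 → ¬p3) → (p0 → p3))=T] refutes=False
  v=0110: Γ:[] Δ:[((¬p3 → ¬p3) → (p0 → p3))=T] refutes=False
  v=0111: Γ:[] Δ:[((¬p3 → ¬p3) → (p0 → p3))=T] refutes=False
  v=1000: Γ:[] Δ:[((¬p3 → ¬p3) → (p0 → p3))=F] refutes=True  ← countermodel

Result: [1, 0, 0, 0]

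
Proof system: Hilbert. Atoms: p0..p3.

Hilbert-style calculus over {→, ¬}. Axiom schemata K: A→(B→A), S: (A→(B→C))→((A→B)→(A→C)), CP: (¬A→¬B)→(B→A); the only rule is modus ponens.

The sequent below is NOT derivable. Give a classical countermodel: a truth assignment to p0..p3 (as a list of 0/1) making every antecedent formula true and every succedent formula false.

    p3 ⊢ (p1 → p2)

Truth-table refutation:
  v=0000: Γ:[p3=F] Δ:[(p1 → p2)=T] refutes=False
  v=0001: Γ:[p3=T] Δ:[(p1 → p2)=T] refutes=False
  v=0010: Γ:[p3=F] Δ:[(p1 → p2)=T] refutes=False
  v=0011: Γ:[p3=T] Δ:[(p1 → p2)=T] refutes=False
  v=0100: Γ:[p3=F] Δ:[(p1 → p2)=F] refutes=False
  v=0101: Γ:[p3=T] Δ:[(p1 → p2)=F] refutes=True  ← countermodel

Result: [0, 1, 0, 1]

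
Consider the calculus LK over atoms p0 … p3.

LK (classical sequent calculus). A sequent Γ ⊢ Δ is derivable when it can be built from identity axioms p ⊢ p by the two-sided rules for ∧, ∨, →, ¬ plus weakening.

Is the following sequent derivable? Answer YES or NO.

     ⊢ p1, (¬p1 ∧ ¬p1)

Proof tree:
[∧R]  ⊢ p1, (¬p1 ∧ ¬p1)
  [¬R]  ⊢ p1, ¬p1
    [Ax] p1 ⊢ p1
  [¬R]  ⊢ p1, ¬p1
    [Ax] p1 ⊢ p1

Result: YES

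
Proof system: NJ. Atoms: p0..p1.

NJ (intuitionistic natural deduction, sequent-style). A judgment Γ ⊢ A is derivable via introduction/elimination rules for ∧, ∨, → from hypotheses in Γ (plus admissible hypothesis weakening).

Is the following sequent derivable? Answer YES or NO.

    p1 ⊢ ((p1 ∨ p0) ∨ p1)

Derivation trace:
[∨I₁] p1 ⊢ ((p1 ∨ p0) ∨ p1)
  [∨I₁] p1 ⊢ (p1 ∨ p0)
    [Ax] p1 ⊢ p1

Result: YES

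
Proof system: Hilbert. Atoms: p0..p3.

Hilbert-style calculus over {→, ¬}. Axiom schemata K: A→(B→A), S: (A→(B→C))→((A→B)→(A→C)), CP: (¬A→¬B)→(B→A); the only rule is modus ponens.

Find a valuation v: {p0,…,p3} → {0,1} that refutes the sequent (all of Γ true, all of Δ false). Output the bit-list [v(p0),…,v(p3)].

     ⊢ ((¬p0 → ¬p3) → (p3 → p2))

Truth-table refutation:
  v=0000: Γ:[] Δ:[((¬p0 → ¬p3) → (p3 → p2))=T] refutes=False
  v=0001: Γ:[] Δ:[((¬p0 → ¬p3) → (p3 → p2))=T] refutes=False
  v=0010: Γ:[] Δ:[((¬p0 → ¬p3) → (p3 → p2))=T] refutes=False
  v=0011: Γ:[] Δ:[((¬p0 → ¬p3) → (p3 → p2))=T] refutes=False
  v=0100: Γ:[] Δ:[((¬p0 → ¬p3) → (p3 → p2))=T] refutes=False
  v=0101: Γ:[] Δ:[((¬p0 → ¬p3) → (p3 → p2))=T] refutes=False
  v=0110: Γ:[] Δ:[((¬p0 → ¬p3) → (p3 → p2))=T] refutes=False
  v=0111: Γ:[] Δ:[((¬p0 → ¬p3) → (p3 → p2))=T] refutes=False
  v=1000: Γ:[] Δ:[((¬p0 → ¬p3) → (p3 → p2))=T] refutes=False
  v=1001: Γ:[] Δ:[((¬p0 → ¬p3) → (p3 → p2))=F] refutes=True  ← countermodel

Result: [1, 0, 0, 1]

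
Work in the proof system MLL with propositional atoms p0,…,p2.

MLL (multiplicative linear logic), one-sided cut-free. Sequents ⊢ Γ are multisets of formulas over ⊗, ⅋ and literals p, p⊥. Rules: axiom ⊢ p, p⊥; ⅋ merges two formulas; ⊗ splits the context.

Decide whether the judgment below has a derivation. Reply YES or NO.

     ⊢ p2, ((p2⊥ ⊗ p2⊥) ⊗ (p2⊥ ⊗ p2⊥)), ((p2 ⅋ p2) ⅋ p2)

Derivation (root first):
[⅋]  ⊢ p2, ((p2⊥ ⊗ p2⊥) ⊗ (p2⊥ ⊗ p2⊥)), ((p2 ⅋ p2) ⅋ p2)
  [⅋]  ⊢ p2, p2, ((p2⊥ ⊗ p2⊥) ⊗ (p2⊥ ⊗ p2⊥)), (p2 ⅋ p2)
    [⊗]  ⊢ p2, p2, p2, p2, ((p2⊥ ⊗ p2⊥) ⊗ (p2⊥ ⊗ p2⊥))
      [⊗]  ⊢ p2, p2, (p2⊥ ⊗ p2⊥)
        [Ax]  ⊢ p2, p2⊥
        [Ax]  ⊢ p2, p2⊥
      [⊗]  ⊢ p2, p2, (p2⊥ ⊗ p2⊥)
        [Ax]  ⊢ p2, p2⊥
        [Ax]  ⊢ p2, p2⊥

Result: YES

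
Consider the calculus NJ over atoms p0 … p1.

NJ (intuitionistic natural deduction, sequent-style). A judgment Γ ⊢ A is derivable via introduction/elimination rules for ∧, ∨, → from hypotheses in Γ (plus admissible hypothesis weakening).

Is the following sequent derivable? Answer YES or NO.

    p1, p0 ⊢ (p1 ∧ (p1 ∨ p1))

Derivation (root first):
[Wk] p1, p0 ⊢ (p1 ∧ (p1 ∨ p1))
  [∧I] p1 ⊢ (p1 ∧ (p1 ∨ p1))
    [Ax] p1 ⊢ p1
    [∨I₁] p1 ⊢ (p1 ∨ p1)
      [Ax] p1 ⊢ p1

Result: YES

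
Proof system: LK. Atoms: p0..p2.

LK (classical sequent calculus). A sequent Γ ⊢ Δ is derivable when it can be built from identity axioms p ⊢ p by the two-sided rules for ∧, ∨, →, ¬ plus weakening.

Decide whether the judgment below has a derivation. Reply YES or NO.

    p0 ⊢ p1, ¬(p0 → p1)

Derivation trace:
[¬R] p0 ⊢ p1, ¬(p0 → p1)
  [→L] p0, (p0 → p1) ⊢ p1
    [Ax] p0 ⊢ p0
    [Ax] p1 ⊢ p1

Result: YES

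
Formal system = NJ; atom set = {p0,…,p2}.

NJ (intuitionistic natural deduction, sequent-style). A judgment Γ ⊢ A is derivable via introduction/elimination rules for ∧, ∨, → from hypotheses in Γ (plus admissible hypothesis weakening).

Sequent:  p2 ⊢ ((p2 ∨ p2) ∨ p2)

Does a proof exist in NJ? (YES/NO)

Derivation (root first):
[∨I₁] p2 ⊢ ((p2 ∨ p2) ∨ p2)
  [∨I₂] p2 ⊢ (p2 ∨ p2)
    [Ax] p2 ⊢ p2

Result: YES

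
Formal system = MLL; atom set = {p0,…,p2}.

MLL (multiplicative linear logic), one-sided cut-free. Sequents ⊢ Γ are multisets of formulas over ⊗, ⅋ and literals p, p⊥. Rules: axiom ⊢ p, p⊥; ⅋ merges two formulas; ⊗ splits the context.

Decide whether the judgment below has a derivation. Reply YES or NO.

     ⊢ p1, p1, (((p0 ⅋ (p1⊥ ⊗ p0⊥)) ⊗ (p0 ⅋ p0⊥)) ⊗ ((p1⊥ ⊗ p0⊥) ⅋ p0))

Derivation trace:
[⊗]  ⊢ p1, p1, (((p0 ⅋ (p1⊥ ⊗ p0⊥)) ⊗ (p0 ⅋ p0⊥)) ⊗ ((p1⊥ ⊗ p0⊥) ⅋ p0))
  [⊗]  ⊢ p1, ((p0 ⅋ (p1⊥ ⊗ p0⊥)) ⊗ (p0 ⅋ p0⊥))
    [⅋]  ⊢ p1, (p0 ⅋ (p1⊥ ⊗ p0⊥))
      [⊗]  ⊢ p1, p0, (p1⊥ ⊗ p0⊥)
        [Ax]  ⊢ p1, p1⊥
        [Ax]  ⊢ p0, p0⊥
    [⅋]  ⊢ (p0 ⅋ p0⊥)
      [Ax]  ⊢ p0, p0⊥
  [⅋]  ⊢ p1, ((p1⊥ ⊗ p0⊥) ⅋ p0)
    [⊗]  ⊢ p1, p0, (p1⊥ ⊗ p0⊥)
      [Ax]  ⊢ p1, p1⊥
      [Ax]  ⊢ p0, p0⊥

Result: YES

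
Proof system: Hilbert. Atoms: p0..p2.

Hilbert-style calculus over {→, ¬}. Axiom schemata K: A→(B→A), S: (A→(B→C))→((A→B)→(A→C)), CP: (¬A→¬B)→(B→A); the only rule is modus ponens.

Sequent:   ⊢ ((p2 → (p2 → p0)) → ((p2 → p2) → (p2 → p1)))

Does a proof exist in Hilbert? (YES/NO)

Enumerate valuations to refute Γ ⊢ Δ:
  v=000: Γ:[] Δ:[((p2 → (p2 → p0)) → ((p2 → p2) → (p2 → p1)))=T] refutes=False
  v=001: Γ:[] Δ:[((p2 → (p2 → p0)) → ((p2 → p2) → (p2 → p1)))=T] refutes=False
  v=010: Γ:[] Δ:[((p2 → (p2 → p0)) → ((p2 → p2) → (p2 → p1)))=T] refutes=False
  v=011: Γ:[] Δ:[((p2 → (p2 → p0)) → ((p2 → p2) → (p2 → p1)))=T] refutes=False
  v=100: Γ:[] Δ:[((p2 → (p2 → p0)) → ((p2 → p2) → (p2 → p1)))=T] refutes=False
  v=101: Γ:[] Δ:[((p2 → (p2 → p0)) → ((p2 → p2) → (p2 → p1)))=F] refutes=True  ← countermodel

Result: NO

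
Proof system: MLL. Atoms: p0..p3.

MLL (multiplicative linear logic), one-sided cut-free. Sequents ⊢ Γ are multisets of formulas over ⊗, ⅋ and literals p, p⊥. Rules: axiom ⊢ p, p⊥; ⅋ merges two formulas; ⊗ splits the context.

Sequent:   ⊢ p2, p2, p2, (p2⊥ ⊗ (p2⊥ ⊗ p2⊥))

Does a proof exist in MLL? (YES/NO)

Derivation trace:
[⊗]  ⊢ p2, p2, p2, (p2⊥ ⊗ (p2⊥ ⊗ p2⊥))
  [Ax]  ⊢ p2, p2⊥
  [⊗]  ⊢ p2, p2, (p2⊥ ⊗ p2⊥)
    [Ax]  ⊢ p2, p2⊥
    [Ax]  ⊢ p2, p2⊥

Result: YES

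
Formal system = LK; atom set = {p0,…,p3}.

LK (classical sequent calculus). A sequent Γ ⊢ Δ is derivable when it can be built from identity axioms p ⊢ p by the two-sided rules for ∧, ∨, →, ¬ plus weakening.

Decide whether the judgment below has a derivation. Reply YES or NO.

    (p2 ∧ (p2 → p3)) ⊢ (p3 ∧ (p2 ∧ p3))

Derivation (root first):
[∧L] (p2 ∧ (p2 → p3)) ⊢ (p3 ∧ (p2 ∧ p3))
  [→L] p2, (p2 → p3) ⊢ (p3 ∧ (p2 ∧ p3))
    [Ax] p2 ⊢ p2
    [∧R] p2, p3 ⊢ (p3 ∧ (p2 ∧ p3))
      [Ax] p3 ⊢ p3
      [∧R] p2, p3 ⊢ (p2 ∧ p3)
        [Ax] p2 ⊢ p2
        [Ax] p3 ⊢ p3

Result: YES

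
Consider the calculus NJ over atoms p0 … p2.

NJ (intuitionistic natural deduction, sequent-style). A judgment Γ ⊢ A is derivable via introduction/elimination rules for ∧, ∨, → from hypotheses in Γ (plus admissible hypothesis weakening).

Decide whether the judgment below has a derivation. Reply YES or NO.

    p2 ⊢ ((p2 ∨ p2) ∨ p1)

Derivation trace:
[∨I₁] p2 ⊢ ((p2 ∨ p2) ∨ p1)
  [∨I₁] p2 ⊢ (p2 ∨ p2)
    [Ax] p2 ⊢ p2

Result: YES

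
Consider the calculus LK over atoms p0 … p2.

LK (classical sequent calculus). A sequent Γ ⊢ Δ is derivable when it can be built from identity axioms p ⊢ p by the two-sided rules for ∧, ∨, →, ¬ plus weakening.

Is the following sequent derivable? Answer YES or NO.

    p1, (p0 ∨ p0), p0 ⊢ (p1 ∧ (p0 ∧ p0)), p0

Proof tree:
[WR] p1, (p0 ∨ p0), p0 ⊢ (p1 ∧ (p0 ∧ p0)), p0
  [∧R] p1, (p0 ∨ p0), p0 ⊢ (p1 ∧ (p0 ∧ p0))
    [Ax] p1 ⊢ p1
    [∧R] (p0 ∨ p0), p0 ⊢ (p0 ∧ p0)
      [Ax] p0 ⊢ p0
      [∨L] (p0 ∨ p0) ⊢ p0
        [Ax] p0 ⊢ p0
        [Ax] p0 ⊢ p0

Result: YES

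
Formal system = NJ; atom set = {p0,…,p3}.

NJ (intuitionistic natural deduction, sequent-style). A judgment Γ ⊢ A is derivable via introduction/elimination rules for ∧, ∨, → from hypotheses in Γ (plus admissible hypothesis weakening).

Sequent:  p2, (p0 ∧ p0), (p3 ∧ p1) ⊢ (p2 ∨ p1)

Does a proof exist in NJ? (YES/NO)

Proof tree:
[∨I₁] p2, (p0 ∧ p0), (p3 ∧ p1) ⊢ (p2 ∨ p1)
  [Wk] p2, (p0 ∧ p0), (p3 ∧ p1) ⊢ p2
    [Wk] p2, (p0 ∧ p0) ⊢ p2
      [Ax] p2 ⊢ p2

Result: YES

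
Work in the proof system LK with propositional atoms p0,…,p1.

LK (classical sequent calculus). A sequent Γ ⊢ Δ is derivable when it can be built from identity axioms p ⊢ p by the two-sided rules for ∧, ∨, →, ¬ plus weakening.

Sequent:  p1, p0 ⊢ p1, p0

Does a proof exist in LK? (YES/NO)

Proof tree:
[WR] p1, p0 ⊢ p1, p0
  [WL] p1, p0 ⊢ p1
    [Ax] p1 ⊢ p1

Result: YES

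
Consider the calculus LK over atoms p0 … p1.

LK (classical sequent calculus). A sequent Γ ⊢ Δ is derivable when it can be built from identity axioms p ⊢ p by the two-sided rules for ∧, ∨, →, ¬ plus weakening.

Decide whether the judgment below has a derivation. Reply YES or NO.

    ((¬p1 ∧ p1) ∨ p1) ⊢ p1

Derivation trace:
[∨L] ((¬p1 ∧ p1) ∨ p1) ⊢ p1
  [∧L] (¬p1 ∧ p1) ⊢ 
    [¬L] p1, ¬p1 ⊢ 
      [Ax] p1 ⊢ p1
  [Ax] p1 ⊢ p1

Result: YES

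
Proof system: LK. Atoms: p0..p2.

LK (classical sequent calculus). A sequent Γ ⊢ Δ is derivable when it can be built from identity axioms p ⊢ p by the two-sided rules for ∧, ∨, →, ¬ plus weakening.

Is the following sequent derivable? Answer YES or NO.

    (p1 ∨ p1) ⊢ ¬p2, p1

Derivation (root first):
[∨L] (p1 ∨ p1) ⊢ ¬p2, p1
  [¬R] p1 ⊢ p1, ¬p2
    [WL] p1, p2 ⊢ p1
      [Ax] p1 ⊢ p1
  [Ax] p1 ⊢ p1

Result: YES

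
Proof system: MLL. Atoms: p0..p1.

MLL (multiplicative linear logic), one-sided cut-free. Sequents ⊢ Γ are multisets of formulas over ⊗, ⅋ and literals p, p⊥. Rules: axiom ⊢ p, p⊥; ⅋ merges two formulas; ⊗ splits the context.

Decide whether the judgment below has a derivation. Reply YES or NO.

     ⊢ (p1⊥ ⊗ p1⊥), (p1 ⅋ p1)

Derivation trace:
[⅋]  ⊢ (p1⊥ ⊗ p1⊥), (p1 ⅋ p1)
  [⊗]  ⊢ p1, p1, (p1⊥ ⊗ p1⊥)
    [Ax]  ⊢ p1, p1⊥
    [Ax]  ⊢ p1, p1⊥

Result: YES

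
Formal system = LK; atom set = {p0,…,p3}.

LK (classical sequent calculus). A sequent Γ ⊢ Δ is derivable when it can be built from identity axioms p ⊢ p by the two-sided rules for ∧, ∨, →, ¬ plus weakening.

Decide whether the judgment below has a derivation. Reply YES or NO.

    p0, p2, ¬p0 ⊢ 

Derivation (root first):
[¬L] p0, p2, ¬p0 ⊢ 
  [WL] p0, p2 ⊢ p0
    [Ax] p0 ⊢ p0

Result: YES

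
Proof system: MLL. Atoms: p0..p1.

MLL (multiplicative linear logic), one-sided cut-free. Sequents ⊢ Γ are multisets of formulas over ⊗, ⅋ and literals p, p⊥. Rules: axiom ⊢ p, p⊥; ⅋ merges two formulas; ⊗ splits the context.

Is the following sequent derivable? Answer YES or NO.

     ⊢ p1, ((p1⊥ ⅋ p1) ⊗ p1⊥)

Proof tree:
[⊗]  ⊢ p1, ((p1⊥ ⅋ p1) ⊗ p1⊥)
  [⅋]  ⊢ (p1⊥ ⅋ p1)
    [Ax]  ⊢ p1, p1⊥
  [Ax]  ⊢ p1, p1⊥

Result: YES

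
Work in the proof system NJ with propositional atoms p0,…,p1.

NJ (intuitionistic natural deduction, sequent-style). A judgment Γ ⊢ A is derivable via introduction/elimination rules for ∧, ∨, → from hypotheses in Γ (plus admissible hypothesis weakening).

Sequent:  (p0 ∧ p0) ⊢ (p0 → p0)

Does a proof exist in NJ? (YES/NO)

Derivation trace:
[Wk] (p0 ∧ p0) ⊢ (p0 → p0)
  [→I]  ⊢ (p0 → p0)
    [Ax] p0 ⊢ p0

Result: YES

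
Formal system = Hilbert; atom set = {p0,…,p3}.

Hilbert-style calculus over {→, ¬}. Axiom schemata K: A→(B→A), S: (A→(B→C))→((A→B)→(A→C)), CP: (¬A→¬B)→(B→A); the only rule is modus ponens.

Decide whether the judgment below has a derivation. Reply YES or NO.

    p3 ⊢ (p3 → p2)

Search for a countermodel by truth-table:
  v=0000: Γ:[p3=F] Δ:[(p3 → p2)=T] refutes=False
  v=0001: Γ:[p3=T] Δ:[(p3 → p2)=F] refutes=True  ← countermodel

Result: NO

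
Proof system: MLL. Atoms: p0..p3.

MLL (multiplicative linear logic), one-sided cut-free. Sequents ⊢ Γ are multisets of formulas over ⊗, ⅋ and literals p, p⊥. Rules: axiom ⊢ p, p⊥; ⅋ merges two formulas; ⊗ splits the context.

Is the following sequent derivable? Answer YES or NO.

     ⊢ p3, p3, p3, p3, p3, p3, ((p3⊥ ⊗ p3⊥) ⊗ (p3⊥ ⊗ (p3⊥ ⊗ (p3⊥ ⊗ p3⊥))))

Proof tree:
[⊗]  ⊢ p3, p3, p3, p3, p3, p3, ((p3⊥ ⊗ p3⊥) ⊗ (p3⊥ ⊗ (p3⊥ ⊗ (p3⊥ ⊗ p3⊥))))
  [⊗]  ⊢ p3, p3, (p3⊥ ⊗ p3⊥)
    [Ax]  ⊢ p3, p3⊥
    [Ax]  ⊢ p3, p3⊥
  [⊗]  ⊢ p3, p3, p3, p3, (p3⊥ ⊗ (p3⊥ ⊗ (p3⊥ ⊗ p3⊥)))
    [Ax]  ⊢ p3, p3⊥
    [⊗]  ⊢ p3, p3, p3, (p3⊥ ⊗ (p3⊥ ⊗ p3⊥))
      [Ax]  ⊢ p3, p3⊥
      [⊗]  ⊢ p3, p3, (p3⊥ ⊗ p3⊥)
        [Ax]  ⊢ p3, p3⊥
        [Ax]  ⊢ p3, p3⊥

Result: YES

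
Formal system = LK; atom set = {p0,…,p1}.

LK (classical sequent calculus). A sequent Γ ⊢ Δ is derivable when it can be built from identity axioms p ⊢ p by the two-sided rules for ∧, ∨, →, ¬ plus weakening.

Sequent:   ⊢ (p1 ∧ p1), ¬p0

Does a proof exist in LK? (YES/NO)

Enumerate valuations to refute Γ ⊢ Δ:
  v=00: Γ:[] Δ:[(p1 ∧ p1)=F, ¬p0=T] refutes=False
  v=01: Γ:[] Δ:[(p1 ∧ p1)=T, ¬p0=T] refutes=False
  v=10: Γ:[] Δ:[(p1 ∧ p1)=F, ¬p0=F] refutes=True  ← countermodel

Result: NO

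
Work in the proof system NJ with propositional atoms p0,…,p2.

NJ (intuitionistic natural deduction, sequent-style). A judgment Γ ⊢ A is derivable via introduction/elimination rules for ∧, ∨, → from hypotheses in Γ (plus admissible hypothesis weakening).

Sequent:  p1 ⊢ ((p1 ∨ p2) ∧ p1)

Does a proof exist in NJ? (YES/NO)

Proof tree:
[∧I] p1 ⊢ ((p1 ∨ p2) ∧ p1)
  [Wk] p1, p1 ⊢ (p1 ∨ p2)
    [∨I₁] p1 ⊢ (p1 ∨ p2)
      [Ax] p1 ⊢ p1
  [Ax] p1 ⊢ p1

Result: YES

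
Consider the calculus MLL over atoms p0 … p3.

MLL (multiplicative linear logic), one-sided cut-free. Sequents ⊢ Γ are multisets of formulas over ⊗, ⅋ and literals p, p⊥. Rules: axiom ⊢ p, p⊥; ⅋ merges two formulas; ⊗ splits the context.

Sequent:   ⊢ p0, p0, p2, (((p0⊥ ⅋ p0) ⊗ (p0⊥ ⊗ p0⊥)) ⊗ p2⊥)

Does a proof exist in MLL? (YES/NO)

Derivation trace:
[⊗]  ⊢ p0, p0, p2, (((p0⊥ ⅋ p0) ⊗ (p0⊥ ⊗ p0⊥)) ⊗ p2⊥)
  [⊗]  ⊢ p0, p0, ((p0⊥ ⅋ p0) ⊗ (p0⊥ ⊗ p0⊥))
    [⅋]  ⊢ (p0⊥ ⅋ p0)
      [Ax]  ⊢ p0, p0⊥
    [⊗]  ⊢ p0, p0, (p0⊥ ⊗ p0⊥)
      [Ax]  ⊢ p0, p0⊥
      [Ax]  ⊢ p0, p0⊥
  [Ax]  ⊢ p2, p2⊥

Result: YES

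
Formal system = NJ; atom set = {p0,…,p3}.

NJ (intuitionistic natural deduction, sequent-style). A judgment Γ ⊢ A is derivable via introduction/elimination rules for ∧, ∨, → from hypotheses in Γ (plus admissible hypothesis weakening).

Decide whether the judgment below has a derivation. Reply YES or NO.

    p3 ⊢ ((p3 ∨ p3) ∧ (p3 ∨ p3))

Derivation (root first):
[∧I] p3 ⊢ ((p3 ∨ p3) ∧ (p3 ∨ p3))
  [∨I₂] p3 ⊢ (p3 ∨ p3)
    [Ax] p3 ⊢ p3
  [∨I₂] p3 ⊢ (p3 ∨ p3)
    [Ax] p3 ⊢ p3

Result: YES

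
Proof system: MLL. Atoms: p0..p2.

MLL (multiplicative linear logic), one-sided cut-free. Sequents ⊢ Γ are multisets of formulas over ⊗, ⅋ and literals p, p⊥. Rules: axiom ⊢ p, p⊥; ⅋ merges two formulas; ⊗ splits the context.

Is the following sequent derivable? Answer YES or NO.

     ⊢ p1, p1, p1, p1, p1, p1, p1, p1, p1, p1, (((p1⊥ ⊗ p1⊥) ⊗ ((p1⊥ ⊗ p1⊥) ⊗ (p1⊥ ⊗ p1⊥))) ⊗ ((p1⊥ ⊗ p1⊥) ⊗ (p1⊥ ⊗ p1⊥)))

Derivation trace:
[⊗]  ⊢ p1, p1, p1, p1, p1, p1, p1, p1, p1, p1, (((p1⊥ ⊗ p1⊥) ⊗ ((p1⊥ ⊗ p1⊥) ⊗ (p1⊥ ⊗ p1⊥))) ⊗ ((p1⊥ ⊗ p1⊥) ⊗ (p1⊥ ⊗ p1⊥)))
  [⊗]  ⊢ p1, p1, p1, p1, p1, p1, ((p1⊥ ⊗ p1⊥) ⊗ ((p1⊥ ⊗ p1⊥) ⊗ (p1⊥ ⊗ p1⊥)))
    [⊗]  ⊢ p1, p1, (p1⊥ ⊗ p1⊥)
      [Ax]  ⊢ p1, p1⊥
      [Ax]  ⊢ p1, p1⊥
    [⊗]  ⊢ p1, p1, p1, p1, ((p1⊥ ⊗ p1⊥) ⊗ (p1⊥ ⊗ p1⊥))
      [⊗]  ⊢ p1, p1, (p1⊥ ⊗ p1⊥)
        [Ax]  ⊢ p1, p1⊥
        [Ax]  ⊢ p1, p1⊥
      [⊗]  ⊢ p1, p1, (p1⊥ ⊗ p1⊥)
        [Ax]  ⊢ p1, p1⊥
        [Ax]  ⊢ p1, p1⊥
  [⊗]  ⊢ p1, p1, p1, p1, ((p1⊥ ⊗ p1⊥) ⊗ (p1⊥ ⊗ p1⊥))
    [⊗]  ⊢ p1, p1, (p1⊥ ⊗ p1⊥)
      [Ax]  ⊢ p1, p1⊥
      [Ax]  ⊢ p1, p1⊥
    [⊗]  ⊢ p1, p1, (p1⊥ ⊗ p1⊥)
      [Ax]  ⊢ p1, p1⊥
      [Ax]  ⊢ p1, p1⊥

Result: YES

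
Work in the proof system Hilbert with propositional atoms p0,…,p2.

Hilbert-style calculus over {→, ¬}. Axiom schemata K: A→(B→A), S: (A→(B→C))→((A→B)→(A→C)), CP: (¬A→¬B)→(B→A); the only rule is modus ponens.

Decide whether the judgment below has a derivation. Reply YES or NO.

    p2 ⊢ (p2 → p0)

Enumerate valuations to refute Γ ⊢ Δ:
  v=000: Γ:[p2=F] Δ:[(p2 → p0)=T] refutes=False
  v=001: Γ:[p2=T] Δ:[(p2 → p0)=F] refutes=True  ← countermodel

Result: NO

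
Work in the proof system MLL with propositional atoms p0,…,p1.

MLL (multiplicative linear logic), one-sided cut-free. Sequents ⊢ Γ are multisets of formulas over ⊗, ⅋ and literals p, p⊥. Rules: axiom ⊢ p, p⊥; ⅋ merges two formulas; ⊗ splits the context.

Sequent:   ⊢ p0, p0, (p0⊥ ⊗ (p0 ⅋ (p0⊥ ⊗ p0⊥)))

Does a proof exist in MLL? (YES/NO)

Proof tree:
[⊗]  ⊢ p0, p0, (p0⊥ ⊗ (p0 ⅋ (p0⊥ ⊗ p0⊥)))
  [Ax]  ⊢ p0, p0⊥
  [⅋]  ⊢ p0, (p0 ⅋ (p0⊥ ⊗ p0⊥))
    [⊗]  ⊢ p0, p0, (p0⊥ ⊗ p0⊥)
      [Ax]  ⊢ p0, p0⊥
      [Ax]  ⊢ p0, p0⊥

Result: YES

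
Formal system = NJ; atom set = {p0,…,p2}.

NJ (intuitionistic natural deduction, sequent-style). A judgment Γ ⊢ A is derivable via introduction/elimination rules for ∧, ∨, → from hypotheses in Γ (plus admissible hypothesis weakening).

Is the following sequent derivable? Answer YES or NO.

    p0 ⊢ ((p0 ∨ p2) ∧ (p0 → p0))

Proof tree:
[∧I] p0 ⊢ ((p0 ∨ p2) ∧ (p0 → p0))
  [∨I₁] p0 ⊢ (p0 ∨ p2)
    [Ax] p0 ⊢ p0
  [→I]  ⊢ (p0 → p0)
    [Ax] p0 ⊢ p0

Result: YES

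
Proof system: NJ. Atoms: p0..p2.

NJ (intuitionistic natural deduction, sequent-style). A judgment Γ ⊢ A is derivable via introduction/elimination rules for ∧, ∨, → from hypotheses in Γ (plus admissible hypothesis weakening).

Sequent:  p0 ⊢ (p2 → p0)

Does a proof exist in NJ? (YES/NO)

Derivation (root first):
[→I] p0 ⊢ (p2 → p0)
  [Wk] p0, p2 ⊢ p0
    [Ax] p0 ⊢ p0

Result: YES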